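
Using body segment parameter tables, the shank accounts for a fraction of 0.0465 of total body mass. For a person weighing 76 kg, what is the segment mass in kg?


m_segment = body_mass * fraction
m_segment = 76 * 0.0465
m_segment = 3.5340


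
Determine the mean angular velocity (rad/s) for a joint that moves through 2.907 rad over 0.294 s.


omega = delta_theta / delta_t
omega = 2.907 / 0.294
omega = 9.8878


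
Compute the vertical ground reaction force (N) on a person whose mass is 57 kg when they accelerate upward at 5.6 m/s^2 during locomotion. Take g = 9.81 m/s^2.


GRF = m * (g + a)
GRF = 57 * (9.81 + 5.6)
GRF = 57 * 15.4100
GRF = 878.3700


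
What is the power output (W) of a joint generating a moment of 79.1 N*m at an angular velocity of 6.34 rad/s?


P = M * omega
P = 79.1 * 6.34
P = 501.4940


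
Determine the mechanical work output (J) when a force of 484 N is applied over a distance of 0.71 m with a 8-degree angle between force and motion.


W = F * d * cos(theta)
theta = 8 deg = 0.1396 rad
cos(theta) = 0.9903
W = 484 * 0.71 * 0.9903
W = 340.2957


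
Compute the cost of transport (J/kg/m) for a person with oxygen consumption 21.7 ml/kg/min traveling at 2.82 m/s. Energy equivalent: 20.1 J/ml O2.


Power per kg = VO2 * 20.1 / 60
Power per kg = 21.7 * 20.1 / 60 = 7.2695 W/kg
Cost = power_per_kg / speed
Cost = 7.2695 / 2.82
Cost = 2.5778


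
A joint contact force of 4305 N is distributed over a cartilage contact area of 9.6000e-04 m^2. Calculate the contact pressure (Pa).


P = F / A
P = 4305 / 9.6000e-04
P = 4.4844e+06


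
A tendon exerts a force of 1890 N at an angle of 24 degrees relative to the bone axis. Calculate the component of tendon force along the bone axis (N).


F_eff = F_tendon * cos(theta)
theta = 24 deg = 0.4189 rad
cos(theta) = 0.9135
F_eff = 1890 * 0.9135
F_eff = 1726.6009


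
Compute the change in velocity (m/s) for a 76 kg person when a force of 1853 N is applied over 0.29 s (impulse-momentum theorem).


J = F * dt = 1853 * 0.29 = 537.3700 N*s
delta_v = J / m
delta_v = 537.3700 / 76
delta_v = 7.0707


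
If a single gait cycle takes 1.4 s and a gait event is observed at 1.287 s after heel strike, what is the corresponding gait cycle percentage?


pct = (event_time / cycle_time) * 100
pct = (1.287 / 1.4) * 100
ratio = 0.9193
pct = 91.9286


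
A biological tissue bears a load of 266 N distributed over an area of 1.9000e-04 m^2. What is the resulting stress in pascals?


stress = F / A
stress = 266 / 1.9000e-04
stress = 1.4000e+06


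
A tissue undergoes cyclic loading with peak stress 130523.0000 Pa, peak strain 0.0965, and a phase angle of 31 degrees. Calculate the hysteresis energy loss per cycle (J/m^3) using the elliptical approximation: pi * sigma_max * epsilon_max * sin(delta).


E_loss = pi * sigma_max * epsilon_max * sin(delta)
delta = 31 deg = 0.5411 rad
sin(delta) = 0.5150
E_loss = pi * 130523.0000 * 0.0965 * 0.5150
E_loss = 20379.9714


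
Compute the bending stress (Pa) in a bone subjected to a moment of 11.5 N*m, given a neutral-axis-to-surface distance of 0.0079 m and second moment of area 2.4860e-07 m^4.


sigma = M * c / I
sigma = 11.5 * 0.0079 / 2.4860e-07
M * c = 0.0909
sigma = 365446.5004


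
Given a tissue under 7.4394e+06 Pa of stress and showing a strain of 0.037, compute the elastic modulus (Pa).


E = stress / strain
E = 7.4394e+06 / 0.037
E = 2.0106e+08


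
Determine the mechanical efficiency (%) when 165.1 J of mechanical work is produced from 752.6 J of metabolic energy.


eta = (W_mech / E_meta) * 100
eta = (165.1 / 752.6) * 100
ratio = 0.2194
eta = 21.9373


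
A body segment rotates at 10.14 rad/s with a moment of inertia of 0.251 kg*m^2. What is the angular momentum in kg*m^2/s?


L = I * omega
L = 0.251 * 10.14
L = 2.5451


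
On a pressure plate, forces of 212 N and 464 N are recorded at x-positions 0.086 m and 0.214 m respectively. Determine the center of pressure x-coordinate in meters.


COP_x = (F1*x1 + F2*x2) / (F1 + F2)
COP_x = (212*0.086 + 464*0.214) / (212 + 464)
Numerator = 117.5280
Denominator = 676
COP_x = 0.1739


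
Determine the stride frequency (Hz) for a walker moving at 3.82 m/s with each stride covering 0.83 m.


f = v / stride_length
f = 3.82 / 0.83
f = 4.6024


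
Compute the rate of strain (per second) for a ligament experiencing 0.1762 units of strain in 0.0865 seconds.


strain_rate = delta_strain / delta_t
strain_rate = 0.1762 / 0.0865
strain_rate = 2.0370


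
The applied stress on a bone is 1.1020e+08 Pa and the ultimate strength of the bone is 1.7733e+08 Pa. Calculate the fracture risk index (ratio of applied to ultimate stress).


FRI = applied / ultimate
FRI = 1.1020e+08 / 1.7733e+08
FRI = 0.6214


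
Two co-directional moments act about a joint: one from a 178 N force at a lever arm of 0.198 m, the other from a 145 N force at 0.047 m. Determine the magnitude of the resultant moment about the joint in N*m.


M = F1 * d1 + F2 * d2
M = 178 * 0.198 + 145 * 0.047
M = 35.2440 + 6.8150
M = 42.0590


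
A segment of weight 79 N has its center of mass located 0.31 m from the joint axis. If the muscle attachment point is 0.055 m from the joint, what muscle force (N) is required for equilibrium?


F_muscle = W * d_load / d_muscle
F_muscle = 79 * 0.31 / 0.055
Numerator = 24.4900
F_muscle = 445.2727


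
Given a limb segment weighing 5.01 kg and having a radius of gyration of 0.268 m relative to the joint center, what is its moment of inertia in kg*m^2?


I = m * k^2
I = 5.01 * 0.268^2
k^2 = 0.0718
I = 0.3598


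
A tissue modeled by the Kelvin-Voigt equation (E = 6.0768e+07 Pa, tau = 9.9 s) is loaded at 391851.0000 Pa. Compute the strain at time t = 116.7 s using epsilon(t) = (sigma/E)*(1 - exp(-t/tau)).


epsilon(t) = (sigma/E) * (1 - exp(-t/tau))
sigma/E = 391851.0000 / 6.0768e+07 = 0.0064
exp(-t/tau) = exp(-116.7 / 9.9) = 7.5961e-06
epsilon = 0.0064 * (1 - 7.5961e-06)
epsilon = 0.0064


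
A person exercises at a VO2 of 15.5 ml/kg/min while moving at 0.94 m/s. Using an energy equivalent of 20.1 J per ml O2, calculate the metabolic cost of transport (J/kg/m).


Power per kg = VO2 * 20.1 / 60
Power per kg = 15.5 * 20.1 / 60 = 5.1925 W/kg
Cost = power_per_kg / speed
Cost = 5.1925 / 0.94
Cost = 5.5239


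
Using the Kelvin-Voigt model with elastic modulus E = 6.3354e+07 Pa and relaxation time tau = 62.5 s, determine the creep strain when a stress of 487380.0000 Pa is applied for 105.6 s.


epsilon(t) = (sigma/E) * (1 - exp(-t/tau))
sigma/E = 487380.0000 / 6.3354e+07 = 0.0077
exp(-t/tau) = exp(-105.6 / 62.5) = 0.1846
epsilon = 0.0077 * (1 - 0.1846)
epsilon = 0.0063


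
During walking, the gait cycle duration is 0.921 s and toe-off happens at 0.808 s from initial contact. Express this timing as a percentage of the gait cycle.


pct = (event_time / cycle_time) * 100
pct = (0.808 / 0.921) * 100
ratio = 0.8773
pct = 87.7307


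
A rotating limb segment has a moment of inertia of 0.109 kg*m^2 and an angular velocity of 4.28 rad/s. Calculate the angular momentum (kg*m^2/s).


L = I * omega
L = 0.109 * 4.28
L = 0.4665


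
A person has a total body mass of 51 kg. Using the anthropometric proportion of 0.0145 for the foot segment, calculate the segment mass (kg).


m_segment = body_mass * fraction
m_segment = 51 * 0.0145
m_segment = 0.7395


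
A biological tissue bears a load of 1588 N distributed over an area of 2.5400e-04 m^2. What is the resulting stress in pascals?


stress = F / A
stress = 1588 / 2.5400e-04
stress = 6.2520e+06


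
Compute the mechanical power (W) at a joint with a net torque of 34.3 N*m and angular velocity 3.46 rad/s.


P = M * omega
P = 34.3 * 3.46
P = 118.6780


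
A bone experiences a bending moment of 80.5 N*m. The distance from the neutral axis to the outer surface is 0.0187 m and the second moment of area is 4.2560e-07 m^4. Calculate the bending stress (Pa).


sigma = M * c / I
sigma = 80.5 * 0.0187 / 4.2560e-07
M * c = 1.5054
sigma = 3.5370e+06


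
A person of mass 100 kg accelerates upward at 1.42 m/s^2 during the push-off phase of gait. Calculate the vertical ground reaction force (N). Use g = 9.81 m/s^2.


GRF = m * (g + a)
GRF = 100 * (9.81 + 1.42)
GRF = 100 * 11.2300
GRF = 1123.0000


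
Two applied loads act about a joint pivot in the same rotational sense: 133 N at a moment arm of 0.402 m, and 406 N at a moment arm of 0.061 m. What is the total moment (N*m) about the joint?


M = F1 * d1 + F2 * d2
M = 133 * 0.402 + 406 * 0.061
M = 53.4660 + 24.7660
M = 78.2320


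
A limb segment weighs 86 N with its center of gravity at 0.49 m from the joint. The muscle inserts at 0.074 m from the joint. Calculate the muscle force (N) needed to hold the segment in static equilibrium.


F_muscle = W * d_load / d_muscle
F_muscle = 86 * 0.49 / 0.074
Numerator = 42.1400
F_muscle = 569.4595


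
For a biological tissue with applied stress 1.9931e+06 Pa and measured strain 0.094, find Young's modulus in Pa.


E = stress / strain
E = 1.9931e+06 / 0.094
E = 2.1203e+07


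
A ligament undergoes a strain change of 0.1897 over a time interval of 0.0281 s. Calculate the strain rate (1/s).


strain_rate = delta_strain / delta_t
strain_rate = 0.1897 / 0.0281
strain_rate = 6.7509


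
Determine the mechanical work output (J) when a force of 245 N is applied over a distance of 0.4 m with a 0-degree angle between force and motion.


W = F * d * cos(theta)
theta = 0 deg = 0.0000 rad
cos(theta) = 1.0000
W = 245 * 0.4 * 1.0000
W = 98.0000


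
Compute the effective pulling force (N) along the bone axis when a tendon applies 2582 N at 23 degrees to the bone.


F_eff = F_tendon * cos(theta)
theta = 23 deg = 0.4014 rad
cos(theta) = 0.9205
F_eff = 2582 * 0.9205
F_eff = 2376.7435


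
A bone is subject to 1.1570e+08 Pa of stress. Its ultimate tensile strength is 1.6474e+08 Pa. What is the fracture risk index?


FRI = applied / ultimate
FRI = 1.1570e+08 / 1.6474e+08
FRI = 0.7023


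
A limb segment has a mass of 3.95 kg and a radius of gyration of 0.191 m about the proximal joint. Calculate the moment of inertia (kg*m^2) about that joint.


I = m * k^2
I = 3.95 * 0.191^2
k^2 = 0.0365
I = 0.1441


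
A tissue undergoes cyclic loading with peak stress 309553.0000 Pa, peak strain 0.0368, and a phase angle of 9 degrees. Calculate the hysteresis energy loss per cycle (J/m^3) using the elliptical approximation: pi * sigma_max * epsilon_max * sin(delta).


E_loss = pi * sigma_max * epsilon_max * sin(delta)
delta = 9 deg = 0.1571 rad
sin(delta) = 0.1564
E_loss = pi * 309553.0000 * 0.0368 * 0.1564
E_loss = 5598.4158


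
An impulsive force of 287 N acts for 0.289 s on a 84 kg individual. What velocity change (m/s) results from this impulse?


J = F * dt = 287 * 0.289 = 82.9430 N*s
delta_v = J / m
delta_v = 82.9430 / 84
delta_v = 0.9874


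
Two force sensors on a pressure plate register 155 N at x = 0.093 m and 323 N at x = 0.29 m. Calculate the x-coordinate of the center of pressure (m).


COP_x = (F1*x1 + F2*x2) / (F1 + F2)
COP_x = (155*0.093 + 323*0.29) / (155 + 323)
Numerator = 108.0850
Denominator = 478
COP_x = 0.2261


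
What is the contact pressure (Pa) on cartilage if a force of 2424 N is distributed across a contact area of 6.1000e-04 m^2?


P = F / A
P = 2424 / 6.1000e-04
P = 3.9738e+06


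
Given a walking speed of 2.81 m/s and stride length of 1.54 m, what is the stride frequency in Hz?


f = v / stride_length
f = 2.81 / 1.54
f = 1.8247


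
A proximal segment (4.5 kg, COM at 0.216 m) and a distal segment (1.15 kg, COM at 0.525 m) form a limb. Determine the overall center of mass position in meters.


COM = (m1*x1 + m2*x2) / (m1 + m2)
COM = (4.5*0.216 + 1.15*0.525) / (4.5 + 1.15)
Numerator = 1.5757
Denominator = 5.6500
COM = 0.2789


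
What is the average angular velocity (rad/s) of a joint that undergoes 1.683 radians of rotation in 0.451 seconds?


omega = delta_theta / delta_t
omega = 1.683 / 0.451
omega = 3.7317


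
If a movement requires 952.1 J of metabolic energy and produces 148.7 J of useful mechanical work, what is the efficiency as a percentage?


eta = (W_mech / E_meta) * 100
eta = (148.7 / 952.1) * 100
ratio = 0.1562
eta = 15.6181


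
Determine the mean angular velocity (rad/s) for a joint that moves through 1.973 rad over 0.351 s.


omega = delta_theta / delta_t
omega = 1.973 / 0.351
omega = 5.6211


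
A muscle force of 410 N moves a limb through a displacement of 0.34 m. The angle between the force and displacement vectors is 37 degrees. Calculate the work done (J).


W = F * d * cos(theta)
theta = 37 deg = 0.6458 rad
cos(theta) = 0.7986
W = 410 * 0.34 * 0.7986
W = 111.3298


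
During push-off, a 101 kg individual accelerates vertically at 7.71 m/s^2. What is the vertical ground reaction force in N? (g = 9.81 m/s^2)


GRF = m * (g + a)
GRF = 101 * (9.81 + 7.71)
GRF = 101 * 17.5200
GRF = 1769.5200


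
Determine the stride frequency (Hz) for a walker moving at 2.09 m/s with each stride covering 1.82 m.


f = v / stride_length
f = 2.09 / 1.82
f = 1.1484


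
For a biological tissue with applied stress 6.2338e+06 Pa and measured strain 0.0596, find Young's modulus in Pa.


E = stress / strain
E = 6.2338e+06 / 0.0596
E = 1.0459e+08


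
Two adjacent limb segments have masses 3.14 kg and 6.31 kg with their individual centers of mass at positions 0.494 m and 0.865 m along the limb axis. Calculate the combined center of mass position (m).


COM = (m1*x1 + m2*x2) / (m1 + m2)
COM = (3.14*0.494 + 6.31*0.865) / (3.14 + 6.31)
Numerator = 7.0093
Denominator = 9.4500
COM = 0.7417


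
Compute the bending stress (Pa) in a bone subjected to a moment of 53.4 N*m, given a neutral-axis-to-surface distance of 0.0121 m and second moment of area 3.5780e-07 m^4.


sigma = M * c / I
sigma = 53.4 * 0.0121 / 3.5780e-07
M * c = 0.6461
sigma = 1.8059e+06


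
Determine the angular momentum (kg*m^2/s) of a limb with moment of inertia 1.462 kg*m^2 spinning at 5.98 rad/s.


L = I * omega
L = 1.462 * 5.98
L = 8.7428


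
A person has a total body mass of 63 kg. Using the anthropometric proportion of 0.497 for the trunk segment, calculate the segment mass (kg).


m_segment = body_mass * fraction
m_segment = 63 * 0.497
m_segment = 31.3110


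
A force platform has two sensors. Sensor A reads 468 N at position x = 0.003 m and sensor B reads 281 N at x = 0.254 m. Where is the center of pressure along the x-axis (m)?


COP_x = (F1*x1 + F2*x2) / (F1 + F2)
COP_x = (468*0.003 + 281*0.254) / (468 + 281)
Numerator = 72.7780
Denominator = 749
COP_x = 0.0972


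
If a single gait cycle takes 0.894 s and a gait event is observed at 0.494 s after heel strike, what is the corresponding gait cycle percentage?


pct = (event_time / cycle_time) * 100
pct = (0.494 / 0.894) * 100
ratio = 0.5526
pct = 55.2573


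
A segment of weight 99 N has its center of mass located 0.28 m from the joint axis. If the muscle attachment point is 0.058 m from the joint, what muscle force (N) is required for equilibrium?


F_muscle = W * d_load / d_muscle
F_muscle = 99 * 0.28 / 0.058
Numerator = 27.7200
F_muscle = 477.9310


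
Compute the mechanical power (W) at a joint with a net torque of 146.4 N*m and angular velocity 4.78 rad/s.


P = M * omega
P = 146.4 * 4.78
P = 699.7920


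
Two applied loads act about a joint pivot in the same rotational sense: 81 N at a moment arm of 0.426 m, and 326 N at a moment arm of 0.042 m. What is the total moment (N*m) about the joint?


M = F1 * d1 + F2 * d2
M = 81 * 0.426 + 326 * 0.042
M = 34.5060 + 13.6920
M = 48.1980


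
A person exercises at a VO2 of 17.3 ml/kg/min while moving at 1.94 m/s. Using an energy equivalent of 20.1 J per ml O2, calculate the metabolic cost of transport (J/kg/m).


Power per kg = VO2 * 20.1 / 60
Power per kg = 17.3 * 20.1 / 60 = 5.7955 W/kg
Cost = power_per_kg / speed
Cost = 5.7955 / 1.94
Cost = 2.9874


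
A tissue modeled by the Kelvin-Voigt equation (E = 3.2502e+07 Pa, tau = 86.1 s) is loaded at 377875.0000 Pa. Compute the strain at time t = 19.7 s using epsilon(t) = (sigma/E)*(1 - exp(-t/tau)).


epsilon(t) = (sigma/E) * (1 - exp(-t/tau))
sigma/E = 377875.0000 / 3.2502e+07 = 0.0116
exp(-t/tau) = exp(-19.7 / 86.1) = 0.7955
epsilon = 0.0116 * (1 - 0.7955)
epsilon = 0.0024


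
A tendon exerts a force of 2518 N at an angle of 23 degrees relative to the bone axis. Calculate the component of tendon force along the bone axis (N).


F_eff = F_tendon * cos(theta)
theta = 23 deg = 0.4014 rad
cos(theta) = 0.9205
F_eff = 2518 * 0.9205
F_eff = 2317.8312


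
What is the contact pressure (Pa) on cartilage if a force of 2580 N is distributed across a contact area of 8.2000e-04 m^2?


P = F / A
P = 2580 / 8.2000e-04
P = 3.1463e+06


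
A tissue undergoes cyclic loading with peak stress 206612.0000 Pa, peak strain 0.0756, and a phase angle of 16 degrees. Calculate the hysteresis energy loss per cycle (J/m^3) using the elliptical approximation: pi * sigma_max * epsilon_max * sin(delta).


E_loss = pi * sigma_max * epsilon_max * sin(delta)
delta = 16 deg = 0.2793 rad
sin(delta) = 0.2756
E_loss = pi * 206612.0000 * 0.0756 * 0.2756
E_loss = 13525.8724


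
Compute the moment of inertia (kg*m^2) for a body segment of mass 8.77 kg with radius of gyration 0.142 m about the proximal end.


I = m * k^2
I = 8.77 * 0.142^2
k^2 = 0.0202
I = 0.1768


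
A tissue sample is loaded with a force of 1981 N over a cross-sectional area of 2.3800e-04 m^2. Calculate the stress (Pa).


stress = F / A
stress = 1981 / 2.3800e-04
stress = 8.3235e+06


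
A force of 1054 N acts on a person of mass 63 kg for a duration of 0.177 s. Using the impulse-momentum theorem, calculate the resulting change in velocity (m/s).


J = F * dt = 1054 * 0.177 = 186.5580 N*s
delta_v = J / m
delta_v = 186.5580 / 63
delta_v = 2.9612


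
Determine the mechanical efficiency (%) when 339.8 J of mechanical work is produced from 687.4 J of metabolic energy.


eta = (W_mech / E_meta) * 100
eta = (339.8 / 687.4) * 100
ratio = 0.4943
eta = 49.4326


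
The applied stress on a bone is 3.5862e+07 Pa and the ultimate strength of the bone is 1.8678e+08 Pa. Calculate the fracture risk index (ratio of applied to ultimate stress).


FRI = applied / ultimate
FRI = 3.5862e+07 / 1.8678e+08
FRI = 0.1920


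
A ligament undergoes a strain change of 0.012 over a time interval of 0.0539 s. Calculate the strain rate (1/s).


strain_rate = delta_strain / delta_t
strain_rate = 0.012 / 0.0539
strain_rate = 0.2226


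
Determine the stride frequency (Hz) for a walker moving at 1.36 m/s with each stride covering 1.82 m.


f = v / stride_length
f = 1.36 / 1.82
f = 0.7473


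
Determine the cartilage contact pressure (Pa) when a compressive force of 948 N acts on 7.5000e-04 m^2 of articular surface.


P = F / A
P = 948 / 7.5000e-04
P = 1.2640e+06


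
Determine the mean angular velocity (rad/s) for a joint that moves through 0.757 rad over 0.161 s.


omega = delta_theta / delta_t
omega = 0.757 / 0.161
omega = 4.7019


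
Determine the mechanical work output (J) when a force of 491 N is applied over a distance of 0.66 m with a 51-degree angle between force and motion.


W = F * d * cos(theta)
theta = 51 deg = 0.8901 rad
cos(theta) = 0.6293
W = 491 * 0.66 * 0.6293
W = 203.9376


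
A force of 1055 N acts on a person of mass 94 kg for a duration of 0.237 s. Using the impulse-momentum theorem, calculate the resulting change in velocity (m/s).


J = F * dt = 1055 * 0.237 = 250.0350 N*s
delta_v = J / m
delta_v = 250.0350 / 94
delta_v = 2.6599


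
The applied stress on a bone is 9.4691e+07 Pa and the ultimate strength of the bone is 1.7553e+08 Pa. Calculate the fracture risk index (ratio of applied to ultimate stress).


FRI = applied / ultimate
FRI = 9.4691e+07 / 1.7553e+08
FRI = 0.5395


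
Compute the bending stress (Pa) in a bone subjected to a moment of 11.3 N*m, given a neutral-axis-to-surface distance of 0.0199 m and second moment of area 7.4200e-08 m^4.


sigma = M * c / I
sigma = 11.3 * 0.0199 / 7.4200e-08
M * c = 0.2249
sigma = 3.0306e+06


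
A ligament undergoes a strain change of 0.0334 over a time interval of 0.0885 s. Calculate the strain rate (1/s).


strain_rate = delta_strain / delta_t
strain_rate = 0.0334 / 0.0885
strain_rate = 0.3774


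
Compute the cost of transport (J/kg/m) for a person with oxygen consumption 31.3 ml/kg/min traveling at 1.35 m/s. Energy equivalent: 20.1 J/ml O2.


Power per kg = VO2 * 20.1 / 60
Power per kg = 31.3 * 20.1 / 60 = 10.4855 W/kg
Cost = power_per_kg / speed
Cost = 10.4855 / 1.35
Cost = 7.7670


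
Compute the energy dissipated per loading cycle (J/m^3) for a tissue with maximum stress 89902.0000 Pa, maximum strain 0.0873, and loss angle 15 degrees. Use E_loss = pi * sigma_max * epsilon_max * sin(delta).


E_loss = pi * sigma_max * epsilon_max * sin(delta)
delta = 15 deg = 0.2618 rad
sin(delta) = 0.2588
E_loss = pi * 89902.0000 * 0.0873 * 0.2588
E_loss = 6381.6018


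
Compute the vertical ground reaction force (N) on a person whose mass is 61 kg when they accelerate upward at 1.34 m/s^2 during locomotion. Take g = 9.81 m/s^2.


GRF = m * (g + a)
GRF = 61 * (9.81 + 1.34)
GRF = 61 * 11.1500
GRF = 680.1500


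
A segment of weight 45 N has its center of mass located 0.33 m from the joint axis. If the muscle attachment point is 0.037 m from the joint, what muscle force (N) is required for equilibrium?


F_muscle = W * d_load / d_muscle
F_muscle = 45 * 0.33 / 0.037
Numerator = 14.8500
F_muscle = 401.3514


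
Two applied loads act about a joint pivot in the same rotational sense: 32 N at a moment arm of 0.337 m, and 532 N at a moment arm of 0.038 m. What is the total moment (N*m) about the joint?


M = F1 * d1 + F2 * d2
M = 32 * 0.337 + 532 * 0.038
M = 10.7840 + 20.2160
M = 31.0000


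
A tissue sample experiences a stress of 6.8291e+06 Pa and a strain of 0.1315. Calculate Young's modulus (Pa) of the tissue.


E = stress / strain
E = 6.8291e+06 / 0.1315
E = 5.1932e+07


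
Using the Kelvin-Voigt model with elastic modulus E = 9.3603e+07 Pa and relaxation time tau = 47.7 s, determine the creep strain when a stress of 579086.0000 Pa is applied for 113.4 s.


epsilon(t) = (sigma/E) * (1 - exp(-t/tau))
sigma/E = 579086.0000 / 9.3603e+07 = 0.0062
exp(-t/tau) = exp(-113.4 / 47.7) = 0.0928
epsilon = 0.0062 * (1 - 0.0928)
epsilon = 0.0056


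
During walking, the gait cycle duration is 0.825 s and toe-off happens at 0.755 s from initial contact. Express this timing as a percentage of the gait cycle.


pct = (event_time / cycle_time) * 100
pct = (0.755 / 0.825) * 100
ratio = 0.9152
pct = 91.5152


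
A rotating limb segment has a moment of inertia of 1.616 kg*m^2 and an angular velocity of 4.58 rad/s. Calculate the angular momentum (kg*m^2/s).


L = I * omega
L = 1.616 * 4.58
L = 7.4013


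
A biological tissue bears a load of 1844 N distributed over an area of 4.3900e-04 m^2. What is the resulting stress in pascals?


stress = F / A
stress = 1844 / 4.3900e-04
stress = 4.2005e+06


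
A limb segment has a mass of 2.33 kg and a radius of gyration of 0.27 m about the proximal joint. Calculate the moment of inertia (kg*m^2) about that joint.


I = m * k^2
I = 2.33 * 0.27^2
k^2 = 0.0729
I = 0.1699


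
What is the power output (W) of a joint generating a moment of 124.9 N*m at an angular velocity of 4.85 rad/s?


P = M * omega
P = 124.9 * 4.85
P = 605.7650


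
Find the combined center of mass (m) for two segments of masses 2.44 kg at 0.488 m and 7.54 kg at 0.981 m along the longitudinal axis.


COM = (m1*x1 + m2*x2) / (m1 + m2)
COM = (2.44*0.488 + 7.54*0.981) / (2.44 + 7.54)
Numerator = 8.5875
Denominator = 9.9800
COM = 0.8605


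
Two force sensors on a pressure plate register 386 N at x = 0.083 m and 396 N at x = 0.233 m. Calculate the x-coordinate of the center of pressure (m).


COP_x = (F1*x1 + F2*x2) / (F1 + F2)
COP_x = (386*0.083 + 396*0.233) / (386 + 396)
Numerator = 124.3060
Denominator = 782
COP_x = 0.1590


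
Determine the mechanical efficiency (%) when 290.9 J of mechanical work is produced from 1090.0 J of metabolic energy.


eta = (W_mech / E_meta) * 100
eta = (290.9 / 1090.0) * 100
ratio = 0.2669
eta = 26.6881


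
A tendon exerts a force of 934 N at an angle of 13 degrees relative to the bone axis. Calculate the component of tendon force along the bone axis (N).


F_eff = F_tendon * cos(theta)
theta = 13 deg = 0.2269 rad
cos(theta) = 0.9744
F_eff = 934 * 0.9744
F_eff = 910.0616


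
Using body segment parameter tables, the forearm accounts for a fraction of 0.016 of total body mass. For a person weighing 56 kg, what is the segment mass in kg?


m_segment = body_mass * fraction
m_segment = 56 * 0.016
m_segment = 0.8960


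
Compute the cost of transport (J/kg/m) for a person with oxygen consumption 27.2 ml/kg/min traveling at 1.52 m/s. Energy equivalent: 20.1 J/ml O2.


Power per kg = VO2 * 20.1 / 60
Power per kg = 27.2 * 20.1 / 60 = 9.1120 W/kg
Cost = power_per_kg / speed
Cost = 9.1120 / 1.52
Cost = 5.9947


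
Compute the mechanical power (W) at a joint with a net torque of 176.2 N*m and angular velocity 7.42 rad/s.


P = M * omega
P = 176.2 * 7.42
P = 1307.4040


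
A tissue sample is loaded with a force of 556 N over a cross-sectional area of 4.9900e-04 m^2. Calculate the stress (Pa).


stress = F / A
stress = 556 / 4.9900e-04
stress = 1.1142e+06


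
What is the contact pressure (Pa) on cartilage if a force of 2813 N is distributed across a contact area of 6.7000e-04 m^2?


P = F / A
P = 2813 / 6.7000e-04
P = 4.1985e+06


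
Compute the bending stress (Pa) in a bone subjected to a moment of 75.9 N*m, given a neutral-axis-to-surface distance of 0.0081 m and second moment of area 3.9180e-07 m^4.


sigma = M * c / I
sigma = 75.9 * 0.0081 / 3.9180e-07
M * c = 0.6148
sigma = 1.5691e+06


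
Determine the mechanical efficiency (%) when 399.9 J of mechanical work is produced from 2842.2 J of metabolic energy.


eta = (W_mech / E_meta) * 100
eta = (399.9 / 2842.2) * 100
ratio = 0.1407
eta = 14.0701


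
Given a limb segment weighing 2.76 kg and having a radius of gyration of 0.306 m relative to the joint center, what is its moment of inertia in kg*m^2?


I = m * k^2
I = 2.76 * 0.306^2
k^2 = 0.0936
I = 0.2584


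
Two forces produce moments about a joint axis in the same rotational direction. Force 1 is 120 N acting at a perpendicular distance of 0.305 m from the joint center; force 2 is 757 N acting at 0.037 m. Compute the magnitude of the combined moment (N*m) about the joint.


M = F1 * d1 + F2 * d2
M = 120 * 0.305 + 757 * 0.037
M = 36.6000 + 28.0090
M = 64.6090


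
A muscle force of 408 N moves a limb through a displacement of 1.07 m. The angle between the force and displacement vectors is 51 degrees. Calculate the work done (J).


W = F * d * cos(theta)
theta = 51 deg = 0.8901 rad
cos(theta) = 0.6293
W = 408 * 1.07 * 0.6293
W = 274.7361


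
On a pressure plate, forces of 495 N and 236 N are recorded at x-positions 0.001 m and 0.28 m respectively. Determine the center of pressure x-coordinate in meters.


COP_x = (F1*x1 + F2*x2) / (F1 + F2)
COP_x = (495*0.001 + 236*0.28) / (495 + 236)
Numerator = 66.5750
Denominator = 731
COP_x = 0.0911


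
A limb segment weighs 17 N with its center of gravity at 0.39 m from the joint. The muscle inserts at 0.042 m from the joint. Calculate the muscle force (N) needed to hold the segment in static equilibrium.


F_muscle = W * d_load / d_muscle
F_muscle = 17 * 0.39 / 0.042
Numerator = 6.6300
F_muscle = 157.8571


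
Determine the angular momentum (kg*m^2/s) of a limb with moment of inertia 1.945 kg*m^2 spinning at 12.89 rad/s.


L = I * omega
L = 1.945 * 12.89
L = 25.0711


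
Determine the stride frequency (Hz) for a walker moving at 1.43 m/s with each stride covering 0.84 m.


f = v / stride_length
f = 1.43 / 0.84
f = 1.7024


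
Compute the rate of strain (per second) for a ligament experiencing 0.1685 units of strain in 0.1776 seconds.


strain_rate = delta_strain / delta_t
strain_rate = 0.1685 / 0.1776
strain_rate = 0.9488


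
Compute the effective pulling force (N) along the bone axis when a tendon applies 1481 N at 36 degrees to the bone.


F_eff = F_tendon * cos(theta)
theta = 36 deg = 0.6283 rad
cos(theta) = 0.8090
F_eff = 1481 * 0.8090
F_eff = 1198.1542


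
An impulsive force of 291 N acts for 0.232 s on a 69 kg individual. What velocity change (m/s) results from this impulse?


J = F * dt = 291 * 0.232 = 67.5120 N*s
delta_v = J / m
delta_v = 67.5120 / 69
delta_v = 0.9784


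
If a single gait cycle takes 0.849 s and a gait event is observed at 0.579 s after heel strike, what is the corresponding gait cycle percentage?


pct = (event_time / cycle_time) * 100
pct = (0.579 / 0.849) * 100
ratio = 0.6820
pct = 68.1979


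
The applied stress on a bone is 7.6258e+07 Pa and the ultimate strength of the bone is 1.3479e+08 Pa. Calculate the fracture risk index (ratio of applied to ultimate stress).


FRI = applied / ultimate
FRI = 7.6258e+07 / 1.3479e+08
FRI = 0.5658


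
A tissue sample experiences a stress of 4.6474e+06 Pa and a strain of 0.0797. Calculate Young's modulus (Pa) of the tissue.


E = stress / strain
E = 4.6474e+06 / 0.0797
E = 5.8311e+07


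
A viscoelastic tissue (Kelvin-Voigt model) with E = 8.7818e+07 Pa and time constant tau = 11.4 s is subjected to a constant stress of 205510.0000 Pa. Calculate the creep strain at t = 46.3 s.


epsilon(t) = (sigma/E) * (1 - exp(-t/tau))
sigma/E = 205510.0000 / 8.7818e+07 = 0.0023
exp(-t/tau) = exp(-46.3 / 11.4) = 0.0172
epsilon = 0.0023 * (1 - 0.0172)
epsilon = 0.0023


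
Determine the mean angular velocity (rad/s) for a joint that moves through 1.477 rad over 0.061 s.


omega = delta_theta / delta_t
omega = 1.477 / 0.061
omega = 24.2131


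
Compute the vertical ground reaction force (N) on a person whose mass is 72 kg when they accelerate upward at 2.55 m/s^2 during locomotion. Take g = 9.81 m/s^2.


GRF = m * (g + a)
GRF = 72 * (9.81 + 2.55)
GRF = 72 * 12.3600
GRF = 889.9200


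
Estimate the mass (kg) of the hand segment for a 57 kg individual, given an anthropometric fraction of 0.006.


m_segment = body_mass * fraction
m_segment = 57 * 0.006
m_segment = 0.3420


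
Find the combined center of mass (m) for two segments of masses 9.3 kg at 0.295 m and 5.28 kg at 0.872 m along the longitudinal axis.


COM = (m1*x1 + m2*x2) / (m1 + m2)
COM = (9.3*0.295 + 5.28*0.872) / (9.3 + 5.28)
Numerator = 7.3477
Denominator = 14.5800
COM = 0.5040


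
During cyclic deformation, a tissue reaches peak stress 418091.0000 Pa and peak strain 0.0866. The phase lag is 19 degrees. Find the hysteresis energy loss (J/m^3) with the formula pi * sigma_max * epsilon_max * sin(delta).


E_loss = pi * sigma_max * epsilon_max * sin(delta)
delta = 19 deg = 0.3316 rad
sin(delta) = 0.3256
E_loss = pi * 418091.0000 * 0.0866 * 0.3256
E_loss = 37032.2842


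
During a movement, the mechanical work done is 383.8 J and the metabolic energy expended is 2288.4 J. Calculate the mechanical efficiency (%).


eta = (W_mech / E_meta) * 100
eta = (383.8 / 2288.4) * 100
ratio = 0.1677
eta = 16.7715


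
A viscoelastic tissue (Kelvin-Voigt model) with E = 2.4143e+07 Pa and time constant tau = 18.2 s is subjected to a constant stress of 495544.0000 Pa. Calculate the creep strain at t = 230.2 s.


epsilon(t) = (sigma/E) * (1 - exp(-t/tau))
sigma/E = 495544.0000 / 2.4143e+07 = 0.0205
exp(-t/tau) = exp(-230.2 / 18.2) = 3.2129e-06
epsilon = 0.0205 * (1 - 3.2129e-06)
epsilon = 0.0205


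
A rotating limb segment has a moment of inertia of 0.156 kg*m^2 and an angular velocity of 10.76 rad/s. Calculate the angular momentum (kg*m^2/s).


L = I * omega
L = 0.156 * 10.76
L = 1.6786


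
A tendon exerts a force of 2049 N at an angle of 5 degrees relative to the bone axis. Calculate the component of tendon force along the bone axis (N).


F_eff = F_tendon * cos(theta)
theta = 5 deg = 0.0873 rad
cos(theta) = 0.9962
F_eff = 2049 * 0.9962
F_eff = 2041.2029


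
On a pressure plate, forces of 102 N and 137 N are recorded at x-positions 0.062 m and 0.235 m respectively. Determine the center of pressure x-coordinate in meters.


COP_x = (F1*x1 + F2*x2) / (F1 + F2)
COP_x = (102*0.062 + 137*0.235) / (102 + 137)
Numerator = 38.5190
Denominator = 239
COP_x = 0.1612


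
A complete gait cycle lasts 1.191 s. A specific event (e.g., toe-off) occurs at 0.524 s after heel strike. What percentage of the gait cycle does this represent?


pct = (event_time / cycle_time) * 100
pct = (0.524 / 1.191) * 100
ratio = 0.4400
pct = 43.9966


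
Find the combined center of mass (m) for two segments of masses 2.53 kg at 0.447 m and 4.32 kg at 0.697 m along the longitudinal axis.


COM = (m1*x1 + m2*x2) / (m1 + m2)
COM = (2.53*0.447 + 4.32*0.697) / (2.53 + 4.32)
Numerator = 4.1419
Denominator = 6.8500
COM = 0.6047


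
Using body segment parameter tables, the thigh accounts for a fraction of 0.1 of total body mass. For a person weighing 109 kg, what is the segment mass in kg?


m_segment = body_mass * fraction
m_segment = 109 * 0.1
m_segment = 10.9000


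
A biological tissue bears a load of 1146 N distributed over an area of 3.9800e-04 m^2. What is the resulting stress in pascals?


stress = F / A
stress = 1146 / 3.9800e-04
stress = 2.8794e+06


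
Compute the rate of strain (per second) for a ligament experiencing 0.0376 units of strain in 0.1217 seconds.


strain_rate = delta_strain / delta_t
strain_rate = 0.0376 / 0.1217
strain_rate = 0.3090


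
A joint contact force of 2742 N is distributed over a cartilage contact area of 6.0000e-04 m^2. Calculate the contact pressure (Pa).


P = F / A
P = 2742 / 6.0000e-04
P = 4.5700e+06


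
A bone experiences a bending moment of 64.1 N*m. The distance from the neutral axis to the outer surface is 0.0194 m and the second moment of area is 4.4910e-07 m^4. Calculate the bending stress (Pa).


sigma = M * c / I
sigma = 64.1 * 0.0194 / 4.4910e-07
M * c = 1.2435
sigma = 2.7690e+06


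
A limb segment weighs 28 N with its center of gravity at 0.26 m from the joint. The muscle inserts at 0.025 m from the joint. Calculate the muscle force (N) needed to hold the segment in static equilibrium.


F_muscle = W * d_load / d_muscle
F_muscle = 28 * 0.26 / 0.025
Numerator = 7.2800
F_muscle = 291.2000


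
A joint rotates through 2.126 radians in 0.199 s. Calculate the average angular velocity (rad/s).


omega = delta_theta / delta_t
omega = 2.126 / 0.199
omega = 10.6834


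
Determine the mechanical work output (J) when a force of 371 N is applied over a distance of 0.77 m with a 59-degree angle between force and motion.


W = F * d * cos(theta)
theta = 59 deg = 1.0297 rad
cos(theta) = 0.5150
W = 371 * 0.77 * 0.5150
W = 147.1309


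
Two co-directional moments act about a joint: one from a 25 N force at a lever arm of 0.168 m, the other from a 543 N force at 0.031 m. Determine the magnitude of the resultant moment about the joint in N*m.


M = F1 * d1 + F2 * d2
M = 25 * 0.168 + 543 * 0.031
M = 4.2000 + 16.8330
M = 21.0330


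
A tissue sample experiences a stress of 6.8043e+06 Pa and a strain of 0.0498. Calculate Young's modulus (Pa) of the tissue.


E = stress / strain
E = 6.8043e+06 / 0.0498
E = 1.3663e+08


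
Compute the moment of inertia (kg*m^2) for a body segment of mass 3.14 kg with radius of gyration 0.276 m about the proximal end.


I = m * k^2
I = 3.14 * 0.276^2
k^2 = 0.0762
I = 0.2392


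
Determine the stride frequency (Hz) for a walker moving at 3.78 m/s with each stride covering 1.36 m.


f = v / stride_length
f = 3.78 / 1.36
f = 2.7794


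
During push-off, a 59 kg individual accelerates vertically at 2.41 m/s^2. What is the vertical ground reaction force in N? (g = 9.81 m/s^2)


GRF = m * (g + a)
GRF = 59 * (9.81 + 2.41)
GRF = 59 * 12.2200
GRF = 720.9800


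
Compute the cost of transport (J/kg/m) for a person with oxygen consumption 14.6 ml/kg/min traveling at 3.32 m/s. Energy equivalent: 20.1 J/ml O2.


Power per kg = VO2 * 20.1 / 60
Power per kg = 14.6 * 20.1 / 60 = 4.8910 W/kg
Cost = power_per_kg / speed
Cost = 4.8910 / 3.32
Cost = 1.4732


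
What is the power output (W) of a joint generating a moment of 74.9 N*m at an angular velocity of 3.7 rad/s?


P = M * omega
P = 74.9 * 3.7
P = 277.1300


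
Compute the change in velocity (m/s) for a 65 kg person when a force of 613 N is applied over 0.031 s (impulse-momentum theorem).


J = F * dt = 613 * 0.031 = 19.0030 N*s
delta_v = J / m
delta_v = 19.0030 / 65
delta_v = 0.2924


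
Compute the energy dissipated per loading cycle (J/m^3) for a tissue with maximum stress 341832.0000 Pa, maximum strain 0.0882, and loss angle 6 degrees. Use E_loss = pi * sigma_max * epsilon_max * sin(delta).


E_loss = pi * sigma_max * epsilon_max * sin(delta)
delta = 6 deg = 0.1047 rad
sin(delta) = 0.1045
E_loss = pi * 341832.0000 * 0.0882 * 0.1045
E_loss = 9900.6963


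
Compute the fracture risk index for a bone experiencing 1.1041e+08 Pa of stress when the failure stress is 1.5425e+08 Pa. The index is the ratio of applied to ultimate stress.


FRI = applied / ultimate
FRI = 1.1041e+08 / 1.5425e+08
FRI = 0.7158


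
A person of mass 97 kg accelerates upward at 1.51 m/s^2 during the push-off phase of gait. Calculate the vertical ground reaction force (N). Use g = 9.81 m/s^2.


GRF = m * (g + a)
GRF = 97 * (9.81 + 1.51)
GRF = 97 * 11.3200
GRF = 1098.0400


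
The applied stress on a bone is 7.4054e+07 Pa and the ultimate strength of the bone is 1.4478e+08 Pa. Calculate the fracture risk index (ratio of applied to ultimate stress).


FRI = applied / ultimate
FRI = 7.4054e+07 / 1.4478e+08
FRI = 0.5115


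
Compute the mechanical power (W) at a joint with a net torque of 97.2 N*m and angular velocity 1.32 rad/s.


P = M * omega
P = 97.2 * 1.32
P = 128.3040


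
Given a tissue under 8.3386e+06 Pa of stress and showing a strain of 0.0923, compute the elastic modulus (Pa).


E = stress / strain
E = 8.3386e+06 / 0.0923
E = 9.0342e+07


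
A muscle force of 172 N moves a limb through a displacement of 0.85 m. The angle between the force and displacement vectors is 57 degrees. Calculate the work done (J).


W = F * d * cos(theta)
theta = 57 deg = 0.9948 rad
cos(theta) = 0.5446
W = 172 * 0.85 * 0.5446
W = 79.6262


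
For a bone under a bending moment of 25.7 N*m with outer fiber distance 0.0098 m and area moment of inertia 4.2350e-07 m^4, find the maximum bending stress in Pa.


sigma = M * c / I
sigma = 25.7 * 0.0098 / 4.2350e-07
M * c = 0.2519
sigma = 594710.7438


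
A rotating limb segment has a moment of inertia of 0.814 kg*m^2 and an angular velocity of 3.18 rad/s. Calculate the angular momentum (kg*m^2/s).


L = I * omega
L = 0.814 * 3.18
L = 2.5885


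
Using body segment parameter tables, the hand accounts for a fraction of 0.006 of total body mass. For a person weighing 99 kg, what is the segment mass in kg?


m_segment = body_mass * fraction
m_segment = 99 * 0.006
m_segment = 0.5940


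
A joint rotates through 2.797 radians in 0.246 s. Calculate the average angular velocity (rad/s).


omega = delta_theta / delta_t
omega = 2.797 / 0.246
omega = 11.3699


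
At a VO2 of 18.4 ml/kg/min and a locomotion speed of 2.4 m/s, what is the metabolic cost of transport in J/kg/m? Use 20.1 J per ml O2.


Power per kg = VO2 * 20.1 / 60
Power per kg = 18.4 * 20.1 / 60 = 6.1640 W/kg
Cost = power_per_kg / speed
Cost = 6.1640 / 2.4
Cost = 2.5683
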